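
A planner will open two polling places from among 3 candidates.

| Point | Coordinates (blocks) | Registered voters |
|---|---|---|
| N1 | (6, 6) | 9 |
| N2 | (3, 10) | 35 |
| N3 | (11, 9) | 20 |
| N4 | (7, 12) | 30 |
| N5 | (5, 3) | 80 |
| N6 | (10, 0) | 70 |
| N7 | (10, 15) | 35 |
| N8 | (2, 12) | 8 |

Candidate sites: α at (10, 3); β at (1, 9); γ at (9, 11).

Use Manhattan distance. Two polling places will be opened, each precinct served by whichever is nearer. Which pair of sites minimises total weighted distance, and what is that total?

Evaluate every pair (each demand assigned to the nearer of the two):
  {α, γ}: total = 1327
  {α, β}: total = 1640
  {β, γ}: total = 2194
Best pair: {α, γ} with total 1327.

{α, γ}, total 1327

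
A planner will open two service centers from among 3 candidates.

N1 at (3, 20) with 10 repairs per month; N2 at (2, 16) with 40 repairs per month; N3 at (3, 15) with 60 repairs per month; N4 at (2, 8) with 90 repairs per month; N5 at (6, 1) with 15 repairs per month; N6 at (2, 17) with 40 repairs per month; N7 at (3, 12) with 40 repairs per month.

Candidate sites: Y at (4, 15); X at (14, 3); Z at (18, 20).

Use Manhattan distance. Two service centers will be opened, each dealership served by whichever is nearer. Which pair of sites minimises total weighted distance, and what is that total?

Evaluate every pair (each demand assigned to the nearer of the two):
  {Y, X}: total = 1520
  {Y, Z}: total = 1610
  {X, Z}: total = 5390
Best pair: {Y, X} with total 1520.

{Y, X}, total 1520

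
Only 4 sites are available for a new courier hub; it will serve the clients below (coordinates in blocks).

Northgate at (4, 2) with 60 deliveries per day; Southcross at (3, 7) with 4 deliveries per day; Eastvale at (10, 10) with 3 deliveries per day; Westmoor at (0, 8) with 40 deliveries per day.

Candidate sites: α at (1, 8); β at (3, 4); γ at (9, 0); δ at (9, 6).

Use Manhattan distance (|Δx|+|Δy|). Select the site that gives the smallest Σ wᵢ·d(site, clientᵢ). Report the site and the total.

β, total 511 blocks

Total weighted distance at each candidate:
  α (1, 8): total = 625
  β (3, 4): total = 511
  γ (9, 0): total = 1185
  δ (9, 6): total = 1023
Minimum is at β with total 511 blocks.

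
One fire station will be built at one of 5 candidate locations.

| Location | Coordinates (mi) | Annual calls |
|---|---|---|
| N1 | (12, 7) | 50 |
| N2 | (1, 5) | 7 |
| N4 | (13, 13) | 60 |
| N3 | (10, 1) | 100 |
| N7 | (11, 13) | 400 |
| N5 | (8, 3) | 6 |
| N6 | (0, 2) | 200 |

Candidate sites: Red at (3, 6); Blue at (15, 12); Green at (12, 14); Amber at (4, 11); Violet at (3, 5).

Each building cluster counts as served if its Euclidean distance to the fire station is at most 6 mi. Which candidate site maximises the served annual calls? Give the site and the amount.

Blue, covering 510

Coverage radius r = 6 mi; a point is covered iff (Δx)²+(Δy)² ≤ 6² = 36.
  Red (3, 6): covers {N2, N5, N6} → 213
  Blue (15, 12): covers {N1, N4, N7} → 510
  Green (12, 14): covers {N4, N7} → 460
  Amber (4, 11): covers {none} → 0
  Violet (3, 5): covers {N2, N5, N6} → 213
Maximum coverage at Blue: 510 annual calls.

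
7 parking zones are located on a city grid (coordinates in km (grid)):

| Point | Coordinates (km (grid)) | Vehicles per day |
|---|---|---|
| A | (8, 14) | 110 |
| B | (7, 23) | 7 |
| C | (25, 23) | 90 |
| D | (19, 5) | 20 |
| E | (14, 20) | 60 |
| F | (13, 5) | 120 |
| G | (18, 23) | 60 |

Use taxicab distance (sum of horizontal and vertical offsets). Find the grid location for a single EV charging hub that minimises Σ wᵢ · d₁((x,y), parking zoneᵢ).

Manhattan distance separates: Σwᵢ(|x−xᵢ|+|y−yᵢ|) = Σwᵢ|x−xᵢ| + Σwᵢ|y−yᵢ|, so x and y are optimised independently as 1-D weighted medians.
Total weight W = 467; half = 233.5.
x-coordinate, sorted with cumulative weight:
  x=7 (B, w=7) cum 7
  x=8 (A, w=110) cum 117
  x=13 (F, w=120) cum 237  ← median
  x=14 (E, w=60) cum 297
  x=18 (G, w=60) cum 357
  x=19 (D, w=20) cum 377
  x=25 (C, w=90) cum 467
⇒ x* = 13
y-coordinate, sorted with cumulative weight:
  y=5 (D, w=20) cum 20
  y=5 (F, w=120) cum 140
  y=14 (A, w=110) cum 250  ← median
  y=20 (E, w=60) cum 310
  y=23 (B, w=7) cum 317
  y=23 (C, w=90) cum 407
  y=23 (G, w=60) cum 467
⇒ y* = 14

(13, 14)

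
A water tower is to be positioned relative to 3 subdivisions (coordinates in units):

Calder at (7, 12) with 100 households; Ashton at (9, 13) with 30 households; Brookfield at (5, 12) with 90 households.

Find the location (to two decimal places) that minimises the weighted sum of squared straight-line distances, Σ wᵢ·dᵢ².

The minimiser of Σwᵢ‖p−pᵢ‖² is the weighted centroid p* = (Σwᵢpᵢ)/(Σwᵢ).
Σwᵢ = 220.
Σwᵢxᵢ = 100·7 + 30·9 + 90·5 = 1420.
Σwᵢyᵢ = 100·12 + 30·13 + 90·12 = 2670.
x* = 1420/220 = 6.45, y* = 2670/220 = 12.14.

(6.45, 12.14)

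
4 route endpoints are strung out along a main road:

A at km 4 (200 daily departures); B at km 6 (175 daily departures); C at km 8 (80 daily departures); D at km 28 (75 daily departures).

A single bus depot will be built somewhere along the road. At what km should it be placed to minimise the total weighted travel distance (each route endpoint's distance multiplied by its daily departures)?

For a sum of weighted absolute distances on a line, the optimum is the weighted median (not the mean). Total weight W = 530; half-weight = 265.
Sort by position and accumulate weight:
  km 4 (A, w=200) → cum 200
  km 6 (B, w=175) → cum 375  ≥ 265 → median here
  km 8 (C, w=80) → cum 455
  km 28 (D, w=75) → cum 530
Optimal location: km 6.

x = 6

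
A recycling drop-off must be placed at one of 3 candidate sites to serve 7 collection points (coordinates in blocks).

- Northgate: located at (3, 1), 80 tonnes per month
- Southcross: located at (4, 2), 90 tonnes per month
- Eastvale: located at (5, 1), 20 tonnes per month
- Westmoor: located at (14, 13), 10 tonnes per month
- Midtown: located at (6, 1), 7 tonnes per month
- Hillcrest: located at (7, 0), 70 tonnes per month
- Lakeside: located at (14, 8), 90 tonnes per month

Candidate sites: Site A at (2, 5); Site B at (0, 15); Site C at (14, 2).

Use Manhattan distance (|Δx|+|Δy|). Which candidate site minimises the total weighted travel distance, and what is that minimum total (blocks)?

Total weighted distance at each candidate:
  Site A (2, 5): total = 3296
  Site B (0, 15): total = 7000
  Site C (14, 2): total = 3403
Minimum is at Site A with total 3296 blocks.

Site A, total 3296 blocks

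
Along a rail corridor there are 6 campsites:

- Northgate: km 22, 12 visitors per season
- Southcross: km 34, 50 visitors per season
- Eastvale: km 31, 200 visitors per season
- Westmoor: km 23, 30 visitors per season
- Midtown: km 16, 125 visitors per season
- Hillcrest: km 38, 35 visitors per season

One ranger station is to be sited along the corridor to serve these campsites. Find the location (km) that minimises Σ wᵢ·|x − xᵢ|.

x = 31

For a sum of weighted absolute distances on a line, the optimum is the weighted median (not the mean). Total weight W = 452; half-weight = 226.
Sort by position and accumulate weight:
  km 16 (Midtown, w=125) → cum 125
  km 22 (Northgate, w=12) → cum 137
  km 23 (Westmoor, w=30) → cum 167
  km 31 (Eastvale, w=200) → cum 367  ≥ 226 → median here
  km 34 (Southcross, w=50) → cum 417
  km 38 (Hillcrest, w=35) → cum 452
Optimal location: km 31.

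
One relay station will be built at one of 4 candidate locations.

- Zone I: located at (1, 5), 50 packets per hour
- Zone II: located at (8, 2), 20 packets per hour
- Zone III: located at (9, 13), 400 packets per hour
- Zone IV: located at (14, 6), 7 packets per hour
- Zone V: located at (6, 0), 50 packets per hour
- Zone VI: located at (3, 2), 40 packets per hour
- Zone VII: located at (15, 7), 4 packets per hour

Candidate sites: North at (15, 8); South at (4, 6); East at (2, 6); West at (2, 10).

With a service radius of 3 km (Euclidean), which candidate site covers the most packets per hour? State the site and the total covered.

East, covering 50

Coverage radius r = 3 km; a point is covered iff (Δx)²+(Δy)² ≤ 3² = 9.
  North (15, 8): covers {Zone IV, Zone VII} → 11
  South (4, 6): covers {none} → 0
  East (2, 6): covers {Zone I} → 50
  West (2, 10): covers {none} → 0
Maximum coverage at East: 50 packets per hour.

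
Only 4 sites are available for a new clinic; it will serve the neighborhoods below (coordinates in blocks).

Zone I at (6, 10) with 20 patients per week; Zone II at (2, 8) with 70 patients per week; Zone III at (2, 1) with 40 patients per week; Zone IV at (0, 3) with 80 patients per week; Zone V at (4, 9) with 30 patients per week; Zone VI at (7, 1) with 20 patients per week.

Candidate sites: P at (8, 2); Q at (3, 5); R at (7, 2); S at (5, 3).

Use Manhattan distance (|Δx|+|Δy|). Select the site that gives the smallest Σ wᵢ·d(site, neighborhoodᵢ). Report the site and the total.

Total weighted distance at each candidate:
  P (8, 2): total = 2410
  Q (3, 5): total = 1350
  R (7, 2): total = 2150
  S (5, 3): total = 1610
Minimum is at Q with total 1350 blocks.

Q, total 1350 blocks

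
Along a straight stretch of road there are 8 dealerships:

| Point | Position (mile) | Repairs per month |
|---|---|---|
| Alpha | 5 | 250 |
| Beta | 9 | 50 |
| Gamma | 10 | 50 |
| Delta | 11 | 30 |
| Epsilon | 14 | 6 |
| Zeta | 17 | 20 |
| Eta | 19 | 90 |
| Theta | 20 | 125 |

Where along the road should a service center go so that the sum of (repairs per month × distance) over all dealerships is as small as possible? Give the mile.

x = 10

For a sum of weighted absolute distances on a line, the optimum is the weighted median (not the mean). Total weight W = 621; half-weight = 310.5.
Sort by position and accumulate weight:
  mile 5 (Alpha, w=250) → cum 250
  mile 9 (Beta, w=50) → cum 300
  mile 10 (Gamma, w=50) → cum 350  ≥ 310.5 → median here
  mile 11 (Delta, w=30) → cum 380
  mile 14 (Epsilon, w=6) → cum 386
  mile 17 (Zeta, w=20) → cum 406
  mile 19 (Eta, w=90) → cum 496
  mile 20 (Theta, w=125) → cum 621
Optimal location: mile 10.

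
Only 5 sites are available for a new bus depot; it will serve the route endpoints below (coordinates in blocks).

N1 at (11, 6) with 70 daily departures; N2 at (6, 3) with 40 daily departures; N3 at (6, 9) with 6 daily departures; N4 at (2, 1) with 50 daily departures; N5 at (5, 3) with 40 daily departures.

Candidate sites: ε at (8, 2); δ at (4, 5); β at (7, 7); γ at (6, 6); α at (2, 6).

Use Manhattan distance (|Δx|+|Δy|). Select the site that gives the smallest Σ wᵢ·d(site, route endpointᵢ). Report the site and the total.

Total weighted distance at each candidate:
  ε (8, 2): total = 1174
  δ (4, 5): total = 1176
  β (7, 7): total = 1358
  γ (6, 6): total = 1098
  α (2, 6): total = 1442
Minimum is at γ with total 1098 blocks.

γ, total 1098 blocks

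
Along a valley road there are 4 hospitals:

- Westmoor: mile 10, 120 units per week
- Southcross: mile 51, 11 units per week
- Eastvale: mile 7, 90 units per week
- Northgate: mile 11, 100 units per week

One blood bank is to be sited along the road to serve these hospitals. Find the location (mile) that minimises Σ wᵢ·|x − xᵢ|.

x = 10

For a sum of weighted absolute distances on a line, the optimum is the weighted median (not the mean). Total weight W = 321; half-weight = 160.5.
Sort by position and accumulate weight:
  mile 7 (Eastvale, w=90) → cum 90
  mile 10 (Westmoor, w=120) → cum 210  ≥ 160.5 → median here
  mile 11 (Northgate, w=100) → cum 310
  mile 51 (Southcross, w=11) → cum 321
Optimal location: mile 10.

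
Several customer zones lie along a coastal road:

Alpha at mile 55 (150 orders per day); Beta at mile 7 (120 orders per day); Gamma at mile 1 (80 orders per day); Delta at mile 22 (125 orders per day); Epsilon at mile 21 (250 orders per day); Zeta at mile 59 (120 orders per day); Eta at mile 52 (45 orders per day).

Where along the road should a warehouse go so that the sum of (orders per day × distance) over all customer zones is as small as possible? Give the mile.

x = 21

For a sum of weighted absolute distances on a line, the optimum is the weighted median (not the mean). Total weight W = 890; half-weight = 445.
Sort by position and accumulate weight:
  mile 1 (Gamma, w=80) → cum 80
  mile 7 (Beta, w=120) → cum 200
  mile 21 (Epsilon, w=250) → cum 450  ≥ 445 → median here
  mile 22 (Delta, w=125) → cum 575
  mile 52 (Eta, w=45) → cum 620
  mile 55 (Alpha, w=150) → cum 770
  mile 59 (Zeta, w=120) → cum 890
Optimal location: mile 21.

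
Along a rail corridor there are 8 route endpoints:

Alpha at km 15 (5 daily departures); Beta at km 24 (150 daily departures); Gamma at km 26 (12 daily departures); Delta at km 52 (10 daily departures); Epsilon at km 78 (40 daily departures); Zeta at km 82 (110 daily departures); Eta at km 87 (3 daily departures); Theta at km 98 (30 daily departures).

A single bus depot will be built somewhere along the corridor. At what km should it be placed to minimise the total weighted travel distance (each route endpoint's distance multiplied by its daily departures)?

For a sum of weighted absolute distances on a line, the optimum is the weighted median (not the mean). Total weight W = 360; half-weight = 180.
Sort by position and accumulate weight:
  km 15 (Alpha, w=5) → cum 5
  km 24 (Beta, w=150) → cum 155
  km 26 (Gamma, w=12) → cum 167
  km 52 (Delta, w=10) → cum 177
  km 78 (Epsilon, w=40) → cum 217  ≥ 180 → median here
  km 82 (Zeta, w=110) → cum 327
  km 87 (Eta, w=3) → cum 330
  km 98 (Theta, w=30) → cum 360
Optimal location: km 78.

x = 78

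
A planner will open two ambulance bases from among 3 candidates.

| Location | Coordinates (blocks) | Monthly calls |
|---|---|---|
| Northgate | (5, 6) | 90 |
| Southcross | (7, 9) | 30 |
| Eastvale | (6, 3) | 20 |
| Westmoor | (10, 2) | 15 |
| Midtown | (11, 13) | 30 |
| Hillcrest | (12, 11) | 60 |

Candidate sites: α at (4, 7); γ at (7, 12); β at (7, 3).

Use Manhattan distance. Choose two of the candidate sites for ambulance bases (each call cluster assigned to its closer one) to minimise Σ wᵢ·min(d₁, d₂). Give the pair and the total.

{α, γ}, total 1065

Evaluate every pair (each demand assigned to the nearer of the two):
  {α, γ}: total = 1065
  {γ, β}: total = 1130
  {α, β}: total = 1520
Best pair: {α, γ} with total 1065.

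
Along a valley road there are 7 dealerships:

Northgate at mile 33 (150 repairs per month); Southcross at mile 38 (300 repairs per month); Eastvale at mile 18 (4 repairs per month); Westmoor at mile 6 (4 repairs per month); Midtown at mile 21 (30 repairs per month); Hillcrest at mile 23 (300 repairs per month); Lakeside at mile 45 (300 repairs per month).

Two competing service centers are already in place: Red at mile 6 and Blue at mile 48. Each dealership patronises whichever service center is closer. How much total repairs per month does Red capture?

The indifferent point is the midpoint (6+48)/2 = 27; dealerships left of it (closer to Red at 6) go to Red, those right go to Blue.
  Westmoor at 6 (w=4) → Red
  Eastvale at 18 (w=4) → Red
  Midtown at 21 (w=30) → Red
  Hillcrest at 23 (w=300) → Red
  Northgate at 33 (w=150) → Blue
  Southcross at 38 (w=300) → Blue
  Lakeside at 45 (w=300) → Blue
Red captures 338; Blue captures 750.

338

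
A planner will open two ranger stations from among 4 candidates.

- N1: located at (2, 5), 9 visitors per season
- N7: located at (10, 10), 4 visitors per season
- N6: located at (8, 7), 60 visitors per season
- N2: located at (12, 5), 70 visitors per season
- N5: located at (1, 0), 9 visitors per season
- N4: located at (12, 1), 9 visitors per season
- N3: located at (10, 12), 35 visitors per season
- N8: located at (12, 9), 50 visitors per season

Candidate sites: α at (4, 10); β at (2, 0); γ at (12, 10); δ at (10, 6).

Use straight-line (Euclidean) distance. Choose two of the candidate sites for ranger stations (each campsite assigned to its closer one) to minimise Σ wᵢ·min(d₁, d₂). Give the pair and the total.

Evaluate every pair (each demand assigned to the nearer of the two):
  {γ, δ}: total = 666.1
  {β, δ}: total = 799.4
  {α, δ}: total = 887.9
  {β, γ}: total = 942.0
  {α, γ}: total = 1030.4
  {α, β}: total = 1753.3
Best pair: {γ, δ} with total 666.1.

{γ, δ}, total 666.1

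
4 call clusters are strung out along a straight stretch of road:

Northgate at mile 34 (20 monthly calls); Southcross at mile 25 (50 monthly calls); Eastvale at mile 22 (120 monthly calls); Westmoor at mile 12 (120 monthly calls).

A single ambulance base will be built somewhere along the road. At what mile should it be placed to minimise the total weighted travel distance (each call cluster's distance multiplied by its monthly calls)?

x = 22

For a sum of weighted absolute distances on a line, the optimum is the weighted median (not the mean). Total weight W = 310; half-weight = 155.
Sort by position and accumulate weight:
  mile 12 (Westmoor, w=120) → cum 120
  mile 22 (Eastvale, w=120) → cum 240  ≥ 155 → median here
  mile 25 (Southcross, w=50) → cum 290
  mile 34 (Northgate, w=20) → cum 310
Optimal location: mile 22.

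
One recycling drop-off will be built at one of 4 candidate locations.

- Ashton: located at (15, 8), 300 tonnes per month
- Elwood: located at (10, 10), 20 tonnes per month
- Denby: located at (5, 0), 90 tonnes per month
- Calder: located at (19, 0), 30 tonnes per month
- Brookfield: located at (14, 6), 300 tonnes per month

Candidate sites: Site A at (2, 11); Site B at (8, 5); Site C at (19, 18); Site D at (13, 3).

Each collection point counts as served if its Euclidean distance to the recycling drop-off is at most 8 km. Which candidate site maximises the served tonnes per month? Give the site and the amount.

Coverage radius r = 8 km; a point is covered iff (Δx)²+(Δy)² ≤ 8² = 64.
  Site A (2, 11): covers {none} → 0
  Site B (8, 5): covers {Ashton, Elwood, Denby, Brookfield} → 710
  Site C (19, 18): covers {none} → 0
  Site D (13, 3): covers {Ashton, Elwood, Calder, Brookfield} → 650
Maximum coverage at Site B: 710 tonnes per month.

Site B, covering 710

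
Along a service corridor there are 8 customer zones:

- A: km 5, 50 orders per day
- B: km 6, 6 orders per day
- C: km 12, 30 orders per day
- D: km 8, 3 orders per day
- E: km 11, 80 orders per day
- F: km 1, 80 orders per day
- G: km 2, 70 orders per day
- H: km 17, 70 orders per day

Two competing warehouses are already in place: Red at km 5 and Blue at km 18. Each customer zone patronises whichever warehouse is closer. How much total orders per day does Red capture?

The indifferent point is the midpoint (5+18)/2 = 11.5; customer zones left of it (closer to Red at 5) go to Red, those right go to Blue.
  F at 1 (w=80) → Red
  G at 2 (w=70) → Red
  A at 5 (w=50) → Red
  B at 6 (w=6) → Red
  D at 8 (w=3) → Red
  E at 11 (w=80) → Red
  C at 12 (w=30) → Blue
  H at 17 (w=70) → Blue
Red captures 289; Blue captures 100.

289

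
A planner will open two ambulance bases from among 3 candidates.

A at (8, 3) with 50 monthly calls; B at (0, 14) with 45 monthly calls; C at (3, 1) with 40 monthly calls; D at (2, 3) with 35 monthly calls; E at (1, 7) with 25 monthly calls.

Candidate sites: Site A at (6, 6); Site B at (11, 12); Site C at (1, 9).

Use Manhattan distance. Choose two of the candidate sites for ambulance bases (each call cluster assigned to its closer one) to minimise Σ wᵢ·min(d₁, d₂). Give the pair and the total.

{Site A, Site C}, total 1135

Evaluate every pair (each demand assigned to the nearer of the two):
  {Site A, Site C}: total = 1135
  {Site A, Site B}: total = 1550
  {Site B, Site C}: total = 1565
Best pair: {Site A, Site C} with total 1135.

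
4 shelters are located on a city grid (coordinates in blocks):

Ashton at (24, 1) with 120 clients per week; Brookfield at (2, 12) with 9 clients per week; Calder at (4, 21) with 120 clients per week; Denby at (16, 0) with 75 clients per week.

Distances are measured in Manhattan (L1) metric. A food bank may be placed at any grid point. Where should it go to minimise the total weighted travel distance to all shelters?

Manhattan distance separates: Σwᵢ(|x−xᵢ|+|y−yᵢ|) = Σwᵢ|x−xᵢ| + Σwᵢ|y−yᵢ|, so x and y are optimised independently as 1-D weighted medians.
Total weight W = 324; half = 162.
x-coordinate, sorted with cumulative weight:
  x=2 (Brookfield, w=9) cum 9
  x=4 (Calder, w=120) cum 129
  x=16 (Denby, w=75) cum 204  ← median
  x=24 (Ashton, w=120) cum 324
⇒ x* = 16
y-coordinate, sorted with cumulative weight:
  y=0 (Denby, w=75) cum 75
  y=1 (Ashton, w=120) cum 195  ← median
  y=12 (Brookfield, w=9) cum 204
  y=21 (Calder, w=120) cum 324
⇒ y* = 1

(16, 1)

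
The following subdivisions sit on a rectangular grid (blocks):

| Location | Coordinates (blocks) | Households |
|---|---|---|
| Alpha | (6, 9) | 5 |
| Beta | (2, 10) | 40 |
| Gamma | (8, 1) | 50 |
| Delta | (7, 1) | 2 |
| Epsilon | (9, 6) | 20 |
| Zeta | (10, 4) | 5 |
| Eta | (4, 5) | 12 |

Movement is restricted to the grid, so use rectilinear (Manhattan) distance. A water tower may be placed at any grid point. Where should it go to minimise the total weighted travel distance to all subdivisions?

(8, 5)

Manhattan distance separates: Σwᵢ(|x−xᵢ|+|y−yᵢ|) = Σwᵢ|x−xᵢ| + Σwᵢ|y−yᵢ|, so x and y are optimised independently as 1-D weighted medians.
Total weight W = 134; half = 67.
x-coordinate, sorted with cumulative weight:
  x=2 (Beta, w=40) cum 40
  x=4 (Eta, w=12) cum 52
  x=6 (Alpha, w=5) cum 57
  x=7 (Delta, w=2) cum 59
  x=8 (Gamma, w=50) cum 109  ← median
  x=9 (Epsilon, w=20) cum 129
  x=10 (Zeta, w=5) cum 134
⇒ x* = 8
y-coordinate, sorted with cumulative weight:
  y=1 (Gamma, w=50) cum 50
  y=1 (Delta, w=2) cum 52
  y=4 (Zeta, w=5) cum 57
  y=5 (Eta, w=12) cum 69  ← median
  y=6 (Epsilon, w=20) cum 89
  y=9 (Alpha, w=5) cum 94
  y=10 (Beta, w=40) cum 134
⇒ y* = 5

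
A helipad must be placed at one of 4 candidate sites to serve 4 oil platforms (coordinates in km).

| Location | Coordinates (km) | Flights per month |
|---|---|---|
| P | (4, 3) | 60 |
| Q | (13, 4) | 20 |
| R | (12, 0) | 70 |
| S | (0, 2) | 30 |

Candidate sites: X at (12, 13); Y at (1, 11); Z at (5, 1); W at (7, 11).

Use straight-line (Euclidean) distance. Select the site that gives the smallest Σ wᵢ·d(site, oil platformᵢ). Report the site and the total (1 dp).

Z, total 953.0 km

Total weighted distance at each candidate:
  X (12, 13): total = 2347.8
  Y (1, 11): total = 2151.1
  Z (5, 1): total = 953.0
  W (7, 11): total = 1884.9
Minimum is at Z with total 953.0 km.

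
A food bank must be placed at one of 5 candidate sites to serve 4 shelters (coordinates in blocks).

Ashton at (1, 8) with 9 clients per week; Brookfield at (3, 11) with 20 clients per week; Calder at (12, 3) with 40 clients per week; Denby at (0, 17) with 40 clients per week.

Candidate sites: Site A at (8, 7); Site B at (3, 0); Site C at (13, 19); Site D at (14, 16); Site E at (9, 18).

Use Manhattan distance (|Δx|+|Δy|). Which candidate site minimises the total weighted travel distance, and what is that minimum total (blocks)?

Site A, total 1292 blocks

Total weighted distance at each candidate:
  Site A (8, 7): total = 1292
  Site B (3, 0): total = 1590
  Site C (13, 19): total = 1847
  Site D (14, 16): total = 1709
  Site E (9, 18): total = 1542
Minimum is at Site A with total 1292 blocks.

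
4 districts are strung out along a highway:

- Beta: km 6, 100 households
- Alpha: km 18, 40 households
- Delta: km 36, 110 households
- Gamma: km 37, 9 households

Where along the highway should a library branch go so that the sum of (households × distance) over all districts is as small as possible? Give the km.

x = 18

For a sum of weighted absolute distances on a line, the optimum is the weighted median (not the mean). Total weight W = 259; half-weight = 129.5.
Sort by position and accumulate weight:
  km 6 (Beta, w=100) → cum 100
  km 18 (Alpha, w=40) → cum 140  ≥ 129.5 → median here
  km 36 (Delta, w=110) → cum 250
  km 37 (Gamma, w=9) → cum 259
Optimal location: km 18.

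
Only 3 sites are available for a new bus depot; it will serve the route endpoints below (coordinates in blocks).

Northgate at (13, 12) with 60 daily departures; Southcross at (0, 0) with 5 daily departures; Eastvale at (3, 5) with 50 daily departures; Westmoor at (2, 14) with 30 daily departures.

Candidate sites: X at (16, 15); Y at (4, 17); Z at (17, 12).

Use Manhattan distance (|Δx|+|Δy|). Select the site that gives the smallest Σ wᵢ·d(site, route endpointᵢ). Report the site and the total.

Total weighted distance at each candidate:
  X (16, 15): total = 2115
  Y (4, 17): total = 1745
  Z (17, 12): total = 1945
Minimum is at Y with total 1745 blocks.

Y, total 1745 blocks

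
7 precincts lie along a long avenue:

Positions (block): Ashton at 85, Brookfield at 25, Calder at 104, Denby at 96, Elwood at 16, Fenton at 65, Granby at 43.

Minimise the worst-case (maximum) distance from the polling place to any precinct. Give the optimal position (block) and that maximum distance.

location 60, max distance 44

The 1-center on a line is the midpoint of the two extreme points: leftmost at 16, rightmost at 104.
Optimal location = (16 + 104)/2 = 60; maximum distance = (104 − 16)/2 = 44.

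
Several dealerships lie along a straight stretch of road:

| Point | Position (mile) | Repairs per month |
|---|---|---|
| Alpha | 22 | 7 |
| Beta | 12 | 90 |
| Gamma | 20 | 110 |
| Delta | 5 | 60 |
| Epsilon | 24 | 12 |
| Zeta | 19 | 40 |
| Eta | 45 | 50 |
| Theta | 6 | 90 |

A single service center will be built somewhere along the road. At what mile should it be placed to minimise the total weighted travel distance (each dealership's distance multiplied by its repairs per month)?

For a sum of weighted absolute distances on a line, the optimum is the weighted median (not the mean). Total weight W = 459; half-weight = 229.5.
Sort by position and accumulate weight:
  mile 5 (Delta, w=60) → cum 60
  mile 6 (Theta, w=90) → cum 150
  mile 12 (Beta, w=90) → cum 240  ≥ 229.5 → median here
  mile 19 (Zeta, w=40) → cum 280
  mile 20 (Gamma, w=110) → cum 390
  mile 22 (Alpha, w=7) → cum 397
  mile 24 (Epsilon, w=12) → cum 409
  mile 45 (Eta, w=50) → cum 459
Optimal location: mile 12.

x = 12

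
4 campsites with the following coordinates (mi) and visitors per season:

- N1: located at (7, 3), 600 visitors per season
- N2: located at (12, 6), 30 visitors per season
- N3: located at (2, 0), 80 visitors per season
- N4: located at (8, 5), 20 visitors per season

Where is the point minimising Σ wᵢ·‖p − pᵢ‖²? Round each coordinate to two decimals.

The minimiser of Σwᵢ‖p−pᵢ‖² is the weighted centroid p* = (Σwᵢpᵢ)/(Σwᵢ).
Σwᵢ = 730.
Σwᵢxᵢ = 600·7 + 30·12 + 80·2 + 20·8 = 4880.
Σwᵢyᵢ = 600·3 + 30·6 + 80·0 + 20·5 = 2080.
x* = 4880/730 = 6.68, y* = 2080/730 = 2.85.

(6.68, 2.85)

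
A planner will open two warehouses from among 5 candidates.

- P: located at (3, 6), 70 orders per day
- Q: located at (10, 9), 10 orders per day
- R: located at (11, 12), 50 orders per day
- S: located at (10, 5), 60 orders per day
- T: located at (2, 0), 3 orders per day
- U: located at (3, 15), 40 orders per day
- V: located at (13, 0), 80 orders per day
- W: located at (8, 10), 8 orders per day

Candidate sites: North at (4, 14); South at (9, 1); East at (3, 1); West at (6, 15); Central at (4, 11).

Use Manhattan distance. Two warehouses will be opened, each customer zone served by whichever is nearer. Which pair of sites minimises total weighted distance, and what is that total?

{South, Central}, total 1864

Evaluate every pair (each demand assigned to the nearer of the two):
  {South, Central}: total = 1864
  {North, South}: total = 2038
  {South, West}: total = 2160
  {South, East}: total = 2436
  {East, West}: total = 2572
  {North, East}: total = 2600
  {East, Central}: total = 2616
  {North, Central}: total = 3379
  {West, Central}: total = 3419
  {North, West}: total = 3914
Best pair: {South, Central} with total 1864.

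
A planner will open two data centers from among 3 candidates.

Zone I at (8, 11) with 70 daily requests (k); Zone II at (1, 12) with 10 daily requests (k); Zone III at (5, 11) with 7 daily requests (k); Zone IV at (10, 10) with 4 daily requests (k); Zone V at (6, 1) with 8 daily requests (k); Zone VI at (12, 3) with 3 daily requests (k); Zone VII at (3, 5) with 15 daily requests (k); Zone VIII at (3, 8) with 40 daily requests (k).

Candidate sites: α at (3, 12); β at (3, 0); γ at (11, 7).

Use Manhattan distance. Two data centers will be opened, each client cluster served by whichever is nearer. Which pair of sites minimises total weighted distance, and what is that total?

Evaluate every pair (each demand assigned to the nearer of the two):
  {α, β}: total = 800
  {α, γ}: total = 845
  {β, γ}: total = 1158
Best pair: {α, β} with total 800.

{α, β}, total 800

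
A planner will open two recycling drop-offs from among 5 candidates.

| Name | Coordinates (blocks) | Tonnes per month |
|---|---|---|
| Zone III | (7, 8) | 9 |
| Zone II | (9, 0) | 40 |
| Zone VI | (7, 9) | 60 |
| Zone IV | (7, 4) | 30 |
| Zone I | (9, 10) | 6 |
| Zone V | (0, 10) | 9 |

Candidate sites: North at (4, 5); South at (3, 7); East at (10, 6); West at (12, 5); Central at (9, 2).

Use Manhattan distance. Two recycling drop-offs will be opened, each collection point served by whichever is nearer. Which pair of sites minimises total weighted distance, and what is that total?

Evaluate every pair (each demand assigned to the nearer of the two):
  {South, Central}: total = 707
  {East, Central}: total = 761
  {North, Central}: total = 803
  {North, East}: total = 916
  {South, East}: total = 919
  {East, West}: total = 991
  {South, West}: total = 1007
  {West, Central}: total = 1013
  {North, South}: total = 1033
  {North, West}: total = 1043
Best pair: {South, Central} with total 707.

{South, Central}, total 707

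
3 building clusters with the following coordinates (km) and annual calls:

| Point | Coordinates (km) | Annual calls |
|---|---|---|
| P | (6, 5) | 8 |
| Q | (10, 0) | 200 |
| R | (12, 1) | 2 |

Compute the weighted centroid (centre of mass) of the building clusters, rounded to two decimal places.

(9.87, 0.20)

The minimiser of Σwᵢ‖p−pᵢ‖² is the weighted centroid p* = (Σwᵢpᵢ)/(Σwᵢ).
Σwᵢ = 210.
Σwᵢxᵢ = 8·6 + 200·10 + 2·12 = 2072.
Σwᵢyᵢ = 8·5 + 200·0 + 2·1 = 42.
x* = 2072/210 = 9.87, y* = 42/210 = 0.20.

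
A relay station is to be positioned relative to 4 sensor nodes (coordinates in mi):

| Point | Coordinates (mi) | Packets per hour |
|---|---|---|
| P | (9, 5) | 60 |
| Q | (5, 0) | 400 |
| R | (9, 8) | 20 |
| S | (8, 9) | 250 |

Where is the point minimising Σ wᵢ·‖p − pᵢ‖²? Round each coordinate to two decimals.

The minimiser of Σwᵢ‖p−pᵢ‖² is the weighted centroid p* = (Σwᵢpᵢ)/(Σwᵢ).
Σwᵢ = 730.
Σwᵢxᵢ = 60·9 + 400·5 + 20·9 + 250·8 = 4720.
Σwᵢyᵢ = 60·5 + 400·0 + 20·8 + 250·9 = 2710.
x* = 4720/730 = 6.47, y* = 2710/730 = 3.71.

(6.47, 3.71)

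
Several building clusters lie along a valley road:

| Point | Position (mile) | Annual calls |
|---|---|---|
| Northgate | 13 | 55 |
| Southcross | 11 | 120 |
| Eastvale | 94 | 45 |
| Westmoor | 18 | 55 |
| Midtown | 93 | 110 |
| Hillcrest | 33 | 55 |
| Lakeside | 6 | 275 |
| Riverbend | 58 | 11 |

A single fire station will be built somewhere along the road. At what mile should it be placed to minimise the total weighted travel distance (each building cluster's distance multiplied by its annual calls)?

For a sum of weighted absolute distances on a line, the optimum is the weighted median (not the mean). Total weight W = 726; half-weight = 363.
Sort by position and accumulate weight:
  mile 6 (Lakeside, w=275) → cum 275
  mile 11 (Southcross, w=120) → cum 395  ≥ 363 → median here
  mile 13 (Northgate, w=55) → cum 450
  mile 18 (Westmoor, w=55) → cum 505
  mile 33 (Hillcrest, w=55) → cum 560
  mile 58 (Riverbend, w=11) → cum 571
  mile 93 (Midtown, w=110) → cum 681
  mile 94 (Eastvale, w=45) → cum 726
Optimal location: mile 11.

x = 11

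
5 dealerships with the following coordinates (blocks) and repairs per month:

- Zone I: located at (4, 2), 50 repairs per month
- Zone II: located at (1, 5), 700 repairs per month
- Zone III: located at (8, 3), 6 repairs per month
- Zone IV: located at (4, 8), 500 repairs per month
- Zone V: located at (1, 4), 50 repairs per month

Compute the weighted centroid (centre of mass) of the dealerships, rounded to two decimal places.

The minimiser of Σwᵢ‖p−pᵢ‖² is the weighted centroid p* = (Σwᵢpᵢ)/(Σwᵢ).
Σwᵢ = 1306.
Σwᵢxᵢ = 50·4 + 700·1 + 6·8 + 500·4 + 50·1 = 2998.
Σwᵢyᵢ = 50·2 + 700·5 + 6·3 + 500·8 + 50·4 = 7818.
x* = 2998/1306 = 2.30, y* = 7818/1306 = 5.99.

(2.30, 5.99)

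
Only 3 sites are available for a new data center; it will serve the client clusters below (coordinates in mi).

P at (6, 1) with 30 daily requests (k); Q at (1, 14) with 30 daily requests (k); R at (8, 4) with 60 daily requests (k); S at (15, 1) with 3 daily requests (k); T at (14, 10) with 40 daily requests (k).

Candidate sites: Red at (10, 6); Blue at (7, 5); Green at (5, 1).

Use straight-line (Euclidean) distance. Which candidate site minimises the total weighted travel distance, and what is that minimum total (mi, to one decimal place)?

Total weighted distance at each candidate:
  Red (10, 6): total = 970.5
  Blue (7, 5): total = 904.0
  Green (5, 1): total = 1231.7
Minimum is at Blue with total 904.0 mi.

Blue, total 904.0 mi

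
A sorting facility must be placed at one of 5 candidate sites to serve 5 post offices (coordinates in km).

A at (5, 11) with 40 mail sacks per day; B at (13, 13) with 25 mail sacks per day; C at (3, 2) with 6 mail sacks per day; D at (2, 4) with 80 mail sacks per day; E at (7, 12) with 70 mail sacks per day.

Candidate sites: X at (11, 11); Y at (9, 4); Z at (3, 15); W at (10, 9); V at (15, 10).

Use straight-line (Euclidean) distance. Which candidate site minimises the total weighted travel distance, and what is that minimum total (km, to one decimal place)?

W, total 1451.5 km

Total weighted distance at each candidate:
  X (11, 11): total = 1583.7
  Y (9, 4): total = 1743.9
  Z (3, 15): total = 1745.5
  W (10, 9): total = 1451.5
  V (15, 10): total = 2301.3
Minimum is at W with total 1451.5 km.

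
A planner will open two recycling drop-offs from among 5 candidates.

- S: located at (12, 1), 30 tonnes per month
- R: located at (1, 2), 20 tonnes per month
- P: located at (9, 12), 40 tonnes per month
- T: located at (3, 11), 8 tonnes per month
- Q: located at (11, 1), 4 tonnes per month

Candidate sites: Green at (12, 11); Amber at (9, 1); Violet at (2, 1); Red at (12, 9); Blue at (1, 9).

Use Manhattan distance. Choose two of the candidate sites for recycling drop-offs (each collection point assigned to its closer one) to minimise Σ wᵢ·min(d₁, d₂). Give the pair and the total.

{Green, Amber}, total 510

Evaluate every pair (each demand assigned to the nearer of the two):
  {Green, Amber}: total = 510
  {Amber, Red}: total = 606
  {Green, Violet}: total = 608
  {Violet, Red}: total = 644
  {Amber, Violet}: total = 666
  {Green, Blue}: total = 676
  {Red, Blue}: total = 688
  {Amber, Blue}: total = 710
  {Violet, Blue}: total = 848
  {Green, Red}: total = 868
Best pair: {Green, Amber} with total 510.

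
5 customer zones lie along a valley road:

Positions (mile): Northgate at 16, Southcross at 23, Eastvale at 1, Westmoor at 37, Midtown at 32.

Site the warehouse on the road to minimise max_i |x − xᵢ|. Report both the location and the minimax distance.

The 1-center on a line is the midpoint of the two extreme points: leftmost at 1, rightmost at 37.
Optimal location = (1 + 37)/2 = 19; maximum distance = (37 − 1)/2 = 18.

location 19, max distance 18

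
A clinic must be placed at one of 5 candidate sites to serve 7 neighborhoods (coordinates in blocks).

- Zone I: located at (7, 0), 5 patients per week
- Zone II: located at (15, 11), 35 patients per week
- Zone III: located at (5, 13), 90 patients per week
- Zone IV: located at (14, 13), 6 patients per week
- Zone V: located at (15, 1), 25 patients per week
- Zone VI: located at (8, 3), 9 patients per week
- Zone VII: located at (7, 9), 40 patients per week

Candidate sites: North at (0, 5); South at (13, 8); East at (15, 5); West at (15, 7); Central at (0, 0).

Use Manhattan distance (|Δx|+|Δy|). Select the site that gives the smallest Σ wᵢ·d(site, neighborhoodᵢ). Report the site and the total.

South, total 2046 blocks

Total weighted distance at each candidate:
  North (0, 5): total = 3102
  South (13, 8): total = 2046
  East (15, 5): total = 2610
  West (15, 7): total = 2346
  Central (0, 0): total = 3866
Minimum is at South with total 2046 blocks.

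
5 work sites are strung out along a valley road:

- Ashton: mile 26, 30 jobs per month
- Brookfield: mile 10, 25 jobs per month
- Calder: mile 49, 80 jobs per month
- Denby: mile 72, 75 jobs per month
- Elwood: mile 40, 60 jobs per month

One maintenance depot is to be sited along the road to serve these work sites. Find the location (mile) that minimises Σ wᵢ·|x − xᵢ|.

For a sum of weighted absolute distances on a line, the optimum is the weighted median (not the mean). Total weight W = 270; half-weight = 135.
Sort by position and accumulate weight:
  mile 10 (Brookfield, w=25) → cum 25
  mile 26 (Ashton, w=30) → cum 55
  mile 40 (Elwood, w=60) → cum 115
  mile 49 (Calder, w=80) → cum 195  ≥ 135 → median here
  mile 72 (Denby, w=75) → cum 270
Optimal location: mile 49.

x = 49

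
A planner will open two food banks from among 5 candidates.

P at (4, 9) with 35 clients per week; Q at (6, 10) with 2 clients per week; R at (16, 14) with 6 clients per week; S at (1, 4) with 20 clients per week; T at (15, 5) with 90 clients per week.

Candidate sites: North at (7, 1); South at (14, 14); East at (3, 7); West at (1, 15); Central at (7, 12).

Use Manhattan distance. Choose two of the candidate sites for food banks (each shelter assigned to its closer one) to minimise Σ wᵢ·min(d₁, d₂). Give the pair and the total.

Evaluate every pair (each demand assigned to the nearer of the two):
  {South, East}: total = 1129
  {South, Central}: total = 1408
  {North, East}: total = 1417
  {South, West}: total = 1467
  {North, South}: total = 1497
  {East, Central}: total = 1537
  {North, Central}: total = 1542
  {East, West}: total = 1573
  {North, West}: total = 1691
  {West, Central}: total = 1852
Best pair: {South, East} with total 1129.

{South, East}, total 1129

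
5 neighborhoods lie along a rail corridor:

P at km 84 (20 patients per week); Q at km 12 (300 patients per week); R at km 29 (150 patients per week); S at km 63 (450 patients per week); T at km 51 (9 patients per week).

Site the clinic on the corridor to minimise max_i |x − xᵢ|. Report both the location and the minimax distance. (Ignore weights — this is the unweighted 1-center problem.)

location 48, max distance 36

The 1-center on a line is the midpoint of the two extreme points: leftmost at 12, rightmost at 84.
Optimal location = (12 + 84)/2 = 48; maximum distance = (84 − 12)/2 = 36.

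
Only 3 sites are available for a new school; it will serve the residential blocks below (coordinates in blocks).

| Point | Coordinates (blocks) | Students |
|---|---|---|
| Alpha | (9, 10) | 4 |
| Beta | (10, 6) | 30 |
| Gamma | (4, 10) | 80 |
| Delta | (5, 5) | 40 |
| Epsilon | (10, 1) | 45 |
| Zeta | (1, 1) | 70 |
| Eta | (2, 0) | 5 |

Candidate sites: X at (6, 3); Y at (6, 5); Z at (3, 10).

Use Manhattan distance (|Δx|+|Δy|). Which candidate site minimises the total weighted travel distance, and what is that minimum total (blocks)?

Total weighted distance at each candidate:
  X (6, 3): total = 1885
  Y (6, 5): total = 1817
  Z (3, 10): total = 2259
Minimum is at Y with total 1817 blocks.

Y, total 1817 blocks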